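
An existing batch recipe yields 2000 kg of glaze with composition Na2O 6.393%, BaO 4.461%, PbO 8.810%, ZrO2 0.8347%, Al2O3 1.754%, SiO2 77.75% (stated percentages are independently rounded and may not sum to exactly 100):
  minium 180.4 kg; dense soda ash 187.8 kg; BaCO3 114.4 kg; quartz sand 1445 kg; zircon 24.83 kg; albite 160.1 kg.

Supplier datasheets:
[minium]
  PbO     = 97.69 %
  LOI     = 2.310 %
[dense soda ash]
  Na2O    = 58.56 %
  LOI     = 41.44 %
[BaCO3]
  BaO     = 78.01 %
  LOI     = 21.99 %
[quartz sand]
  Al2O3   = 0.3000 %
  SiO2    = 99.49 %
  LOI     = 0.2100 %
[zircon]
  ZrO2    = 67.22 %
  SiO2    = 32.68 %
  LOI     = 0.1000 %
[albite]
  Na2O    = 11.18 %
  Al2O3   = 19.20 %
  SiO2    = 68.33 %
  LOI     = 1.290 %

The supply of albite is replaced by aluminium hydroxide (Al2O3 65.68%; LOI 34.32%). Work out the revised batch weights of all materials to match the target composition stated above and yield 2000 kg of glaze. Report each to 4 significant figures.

Revised batch per 2000 kg glaze:
  minium: 180.4 kg
  dense soda ash: 218.3 kg
  BaCO3: 114.4 kg
  quartz sand: 1555 kg
  zircon: 24.83 kg
  aluminium hydroxide: 46.31 kg
Total batch = 2139 kg; LOI loss = 139.0 kg

Values along the way are printed rounded to 4 significant figures across the worked steps — all arithmetic carries exact precision in every operation. A single rounding yields each reported number — all derived quantities, including six oxide percentages, LOI, the yield, net glass mass, the totals, are carried starting from the weights on 2000 kg of glass in full float precision as set out in the problem or answer text.
Oxide mass targets, per 2000 kg glaze:
  Na2O: 6.393% × 2000 = 127.9 kg
  BaO: 4.461% × 2000 = 89.22 kg
  PbO: 8.810% × 2000 = 176.2 kg
  ZrO2: 0.8347% × 2000 = 16.69 kg
  Al2O3: 1.754% × 2000 = 35.08 kg
  SiO2: 77.75% × 2000 = 1555 kg
Per-oxide balance check from the weights as reported, under the basis named above (sum by sum, the targets are met once rounding is allowed for):
  Na2O: 218.3·0.5856 = 127.8 kg (target 127.9 kg)
  BaO: 114.4·0.7801 = 89.24 kg (target 89.22 kg)
  PbO: 180.4·0.9769 = 176.2 kg (target 176.2 kg)
  ZrO2: 24.83·0.6722 = 16.69 kg (target 16.69 kg)
  Al2O3: 1555·0.003000 + 46.31·0.6568 = 35.08 kg (target 35.08 kg)
  SiO2: 1555·0.9949 + 24.83·0.3268 = 1555 kg (target 1555 kg)
Consistency of the glass mass: whole batch net of LOI = 2000 kg (the Σ of target masses is 2000 kg; against the stated basis, 2000 kg — deltas are rounding alone).
Whole-batch sum: Σ batch = 2139 kg; ignition loss, Σ(batch × LOI) = 139.0 kg; glass ÷ batch gives a yield of 93.50%.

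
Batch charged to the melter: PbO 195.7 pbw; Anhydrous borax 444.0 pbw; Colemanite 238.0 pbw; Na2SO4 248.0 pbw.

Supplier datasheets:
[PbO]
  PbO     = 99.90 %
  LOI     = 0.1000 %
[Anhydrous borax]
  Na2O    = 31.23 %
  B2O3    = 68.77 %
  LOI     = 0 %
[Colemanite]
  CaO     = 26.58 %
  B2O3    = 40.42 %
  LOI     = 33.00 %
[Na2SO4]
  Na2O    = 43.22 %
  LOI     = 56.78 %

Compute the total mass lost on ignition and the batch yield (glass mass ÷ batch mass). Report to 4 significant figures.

The working math keeps exact precision from first step to last; values along the way are printed (rounded to 4 significant digits) in the working. Every reported value takes exactly one rounding; the derived quantities are recomputed in full float precision (net glass mass, ignition loss, four oxide percentages, yield, the totals) from the batch weights at 906.1 pbw of glass as set out in question or answer.
Loss on ignition, line by line:
  PbO: 195.7 × 0.001000 = 0.1957 pbw
  Anhydrous borax: 444.0 × 0 = 0 pbw
  Colemanite: 238.0 × 0.3300 = 78.54 pbw
  Na2SO4: 248.0 × 0.5678 = 140.8 pbw
Total LOI = 219.6 pbw
Glass = batch − LOI = 1126 − 219.6 = 906.1 pbw

LOI loss = 219.6 pbw; glass = 906.1 pbw; yield = 80.50%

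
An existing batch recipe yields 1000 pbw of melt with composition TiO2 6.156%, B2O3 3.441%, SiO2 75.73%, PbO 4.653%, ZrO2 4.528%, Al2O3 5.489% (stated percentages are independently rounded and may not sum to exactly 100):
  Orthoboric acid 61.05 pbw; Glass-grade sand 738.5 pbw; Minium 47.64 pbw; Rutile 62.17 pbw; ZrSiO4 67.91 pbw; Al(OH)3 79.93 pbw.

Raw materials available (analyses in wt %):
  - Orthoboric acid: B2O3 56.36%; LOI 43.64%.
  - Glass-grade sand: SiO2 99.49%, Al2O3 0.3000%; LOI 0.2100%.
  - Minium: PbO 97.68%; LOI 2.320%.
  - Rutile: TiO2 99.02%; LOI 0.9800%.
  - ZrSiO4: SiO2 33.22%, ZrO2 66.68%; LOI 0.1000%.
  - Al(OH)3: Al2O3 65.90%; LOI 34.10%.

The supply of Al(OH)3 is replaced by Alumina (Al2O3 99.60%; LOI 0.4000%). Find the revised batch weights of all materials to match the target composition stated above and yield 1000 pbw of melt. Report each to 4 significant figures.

Revised batch per 1000 pbw melt:
  Orthoboric acid: 61.05 pbw
  Glass-grade sand: 738.5 pbw
  Minium: 47.64 pbw
  Rutile: 62.17 pbw
  ZrSiO4: 67.91 pbw
  Alumina: 52.89 pbw
Total batch = 1030 pbw; LOI loss = 30.19 pbw

The whole derivation runs at exact precision at every stage; mid-chain values are printed rounded off to 4 significant digits in the printout. Exactly one rounding goes into each reported result. The derived quantities (six oxide percentages, the yield, totals, glass mass, ignition loss) are carried starting from the weights on 1000 pbw of glass in exact precision as they appear in the problem or the answer.
The oxide mass targets at 1000 pbw melt:
  TiO2: 6.156% × 1000 = 61.56 pbw
  B2O3: 3.441% × 1000 = 34.41 pbw
  SiO2: 75.73% × 1000 = 757.3 pbw
  PbO: 4.653% × 1000 = 46.53 pbw
  ZrO2: 4.528% × 1000 = 45.28 pbw
  Al2O3: 5.489% × 1000 = 54.89 pbw
Balance tally, oxide-wise, with the batch weights as given, for the quoted basis mass (every target is met by its sum exact up to rounding of places):
  TiO2: 62.17·0.9902 = 61.56 pbw (target 61.56 pbw)
  B2O3: 61.05·0.5636 = 34.41 pbw (target 34.41 pbw)
  SiO2: 738.5·0.9949 + 67.91·0.3322 = 757.3 pbw (target 757.3 pbw)
  PbO: 47.64·0.9768 = 46.53 pbw (target 46.53 pbw)
  ZrO2: 67.91·0.6668 = 45.28 pbw (target 45.28 pbw)
  Al2O3: 738.5·0.003000 + 52.89·0.9960 = 54.89 pbw (target 54.89 pbw)
Glass-mass bookkeeping: total batch − LOI = 1000 pbw (summing oxide targets gives 1000 pbw; with the basis standing at 1000 pbw — any gap is answer rounding).
Batch total: Σ batch = 1030 pbw; the LOI term Σ batch·LOI equals 30.19 pbw; yield, glass over the total, = 97.07%.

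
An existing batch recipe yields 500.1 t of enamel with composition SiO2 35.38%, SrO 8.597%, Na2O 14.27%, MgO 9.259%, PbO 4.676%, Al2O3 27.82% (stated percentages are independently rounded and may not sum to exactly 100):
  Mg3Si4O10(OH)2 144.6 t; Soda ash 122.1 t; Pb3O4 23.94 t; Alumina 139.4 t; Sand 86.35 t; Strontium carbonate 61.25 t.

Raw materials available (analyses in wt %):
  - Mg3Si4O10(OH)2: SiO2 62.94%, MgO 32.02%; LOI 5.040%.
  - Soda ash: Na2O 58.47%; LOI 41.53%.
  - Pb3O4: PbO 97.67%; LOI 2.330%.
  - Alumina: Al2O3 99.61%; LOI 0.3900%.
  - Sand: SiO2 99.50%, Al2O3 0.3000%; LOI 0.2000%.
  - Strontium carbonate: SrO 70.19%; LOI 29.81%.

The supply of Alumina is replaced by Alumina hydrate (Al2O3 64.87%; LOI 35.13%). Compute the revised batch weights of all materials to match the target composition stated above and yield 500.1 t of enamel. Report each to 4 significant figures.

Working values are shown (rounded to 4 significant digits) within the worked lines; every computation keeps full precision end to end; every reported figure takes a single rounding. All derived quantities are re-derived at full precision (the yield, ignition loss, the six compositions, the totals, net glass mass) from the weighed amounts on 500.1 t of glass, as set out in the question or the answer.
Target masses of each oxide per 500.1 t enamel:
  SiO2: 35.38% × 500.1 = 176.9 t
  SrO: 8.597% × 500.1 = 42.99 t
  Na2O: 14.27% × 500.1 = 71.36 t
  MgO: 9.259% × 500.1 = 46.30 t
  PbO: 4.676% × 500.1 = 23.38 t
  Al2O3: 27.82% × 500.1 = 139.1 t
Mass-balance tally per oxide applying the batch weights above, per the basis as stated (sum by sum, the targets are met modulo rounding of the values):
  SiO2: 144.6·0.6294 + 86.35·0.9950 = 176.9 t (target 176.9 t)
  SrO: 61.25·0.7019 = 42.99 t (target 42.99 t)
  Na2O: 122.1·0.5847 = 71.39 t (target 71.36 t)
  MgO: 144.6·0.3202 = 46.30 t (target 46.30 t)
  PbO: 23.94·0.9767 = 23.38 t (target 23.38 t)
  Al2O3: 214.1·0.6487 + 86.35·0.003000 = 139.1 t (target 139.1 t)
Glass mass check: total charge less LOI = 500.1 t (oxide target masses add up to 500.1 t; basis as stated: 500.1 t — differing by rounding only).
Batch total: Σ batch = 652.3 t; ignition loss, Σ(batch × LOI) = 152.2 t; glass ÷ batch gives a yield of 76.67%.

Revised batch per 500.1 t enamel:
  Mg3Si4O10(OH)2: 144.6 t
  Soda ash: 122.1 t
  Pb3O4: 23.94 t
  Alumina hydrate: 214.1 t
  Sand: 86.35 t
  Strontium carbonate: 61.25 t
Total batch = 652.3 t; LOI loss = 152.2 t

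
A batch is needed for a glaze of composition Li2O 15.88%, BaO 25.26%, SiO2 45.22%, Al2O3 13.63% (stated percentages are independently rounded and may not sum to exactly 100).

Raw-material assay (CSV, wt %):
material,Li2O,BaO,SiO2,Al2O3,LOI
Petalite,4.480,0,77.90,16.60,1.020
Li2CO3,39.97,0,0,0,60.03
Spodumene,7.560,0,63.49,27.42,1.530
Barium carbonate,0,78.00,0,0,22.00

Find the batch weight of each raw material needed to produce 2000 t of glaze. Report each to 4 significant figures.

All internal work runs at exact precision from start to finish — intermediates appear, rounded to 4 significant figures, across the worked steps — each reported number takes exactly one rounding; all derived quantities, including the totals, net glass mass, four oxide percentages, the yield, ignition loss, are computed starting from the weights at 2000 t of glass in exact precision as they appear in problem or answer.
Per-oxide target masses for 2000 t glaze:
  Li2O: 15.88% × 2000 = 317.6 t
  BaO: 25.26% × 2000 = 505.2 t
  SiO2: 45.22% × 2000 = 904.4 t
  Al2O3: 13.63% × 2000 = 272.6 t
Verifying the oxide balance applying the batch weights above, versus the basis set out (target by target, the sums agree given rounding of the digits):
  Li2O: 692.3·0.04480 + 608.2·0.3997 + 575.0·0.07560 = 317.6 t (target 317.6 t)
  BaO: 647.7·0.7800 = 505.2 t (target 505.2 t)
  SiO2: 692.3·0.7790 + 575.0·0.6349 = 904.4 t (target 904.4 t)
  Al2O3: 692.3·0.1660 + 575.0·0.2742 = 272.6 t (target 272.6 t)
Consistency of the glass mass: total charge less LOI = 2000 t (targets for the oxides total 2000 t; basis as stated: 2000 t — gaps are rounding artifacts).
Summing the batch: Σ batch = 2523 t; loss to ignition Σ batch·LOI = 523.5 t; the yield ratio, glass ÷ batch: 79.25%.

Batch per 2000 t glaze:
  Petalite: 692.3 t
  Li2CO3: 608.2 t
  Spodumene: 575.0 t
  Barium carbonate: 647.7 t
Total batch = 2523 t; LOI loss = 523.5 t; yield = 79.25%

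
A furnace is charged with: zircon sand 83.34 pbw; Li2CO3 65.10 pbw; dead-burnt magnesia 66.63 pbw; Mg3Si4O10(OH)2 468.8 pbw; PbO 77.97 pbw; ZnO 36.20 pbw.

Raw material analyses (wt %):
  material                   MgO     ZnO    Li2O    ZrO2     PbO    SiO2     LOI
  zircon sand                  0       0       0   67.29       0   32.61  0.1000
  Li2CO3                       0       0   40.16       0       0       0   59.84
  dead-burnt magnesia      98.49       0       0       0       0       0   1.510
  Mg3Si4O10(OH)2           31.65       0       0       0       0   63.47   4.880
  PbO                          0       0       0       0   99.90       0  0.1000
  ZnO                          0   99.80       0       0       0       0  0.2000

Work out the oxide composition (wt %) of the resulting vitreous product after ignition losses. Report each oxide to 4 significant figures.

Glass mass = 735.0 pbw (batch 798.0 − LOI 63.07).
Composition: MgO 29.12%, ZnO 4.916%, Li2O 3.557%, ZrO2 7.630%, PbO 10.60%, SiO2 44.18%

Intermediates are displayed (rounded to four significant digits) in the working; all arithmetic keeps full float precision at every stage — every reported value carries a single rounding; all derived quantities (the six compositions, yield, net glass mass, totals, ignition loss) are recomputed at full precision from the weighed amounts for 735.0 pbw of glass as set out in question or answer.
Delivered oxide masses:
  MgO: 66.63·0.9849 + 468.8·0.3165 = 214.0 pbw
  ZnO: 36.20·0.9980 = 36.13 pbw
  Li2O: 65.10·0.4016 = 26.14 pbw
  ZrO2: 83.34·0.6729 = 56.08 pbw
  PbO: 77.97·0.9990 = 77.89 pbw
  SiO2: 83.34·0.3261 + 468.8·0.6347 = 324.7 pbw
LOI: 83.34·0.001000 + 65.10·0.5984 + 66.63·0.01510 + 468.8·0.04880 + 77.97·0.001000 + 36.20·0.002000 = 63.07 pbw
Glass mass = batch − LOI = 798.0 − 63.07 = 735.0 pbw (equal to the oxide-mass sum)
oxide / glass × 100 gives the wt %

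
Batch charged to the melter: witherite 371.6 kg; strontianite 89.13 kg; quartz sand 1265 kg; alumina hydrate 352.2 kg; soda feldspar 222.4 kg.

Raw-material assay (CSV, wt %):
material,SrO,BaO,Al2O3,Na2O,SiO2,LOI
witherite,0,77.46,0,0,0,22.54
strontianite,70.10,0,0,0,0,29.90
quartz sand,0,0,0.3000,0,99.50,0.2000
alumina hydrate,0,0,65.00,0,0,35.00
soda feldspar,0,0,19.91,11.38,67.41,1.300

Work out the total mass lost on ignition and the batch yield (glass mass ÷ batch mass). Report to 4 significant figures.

Values along the way are shown rounded off to 4 significant digits on the page — each numeric step carries full float precision throughout — exactly one rounding goes into each reported figure — the derived quantities (the five compositions, totals, LOI, yield, net glass mass) are recomputed starting from the weights on 2061 kg of glass at full precision, exactly as printed in the problem or the answer.
LOI of each material in turn:
  witherite: 371.6 × 0.2254 = 83.76 kg
  strontianite: 89.13 × 0.2990 = 26.65 kg
  quartz sand: 1265 × 0.002000 = 2.530 kg
  alumina hydrate: 352.2 × 0.3500 = 123.3 kg
  soda feldspar: 222.4 × 0.01300 = 2.891 kg
Total LOI = 239.1 kg
Glass = batch − LOI = 2300 − 239.1 = 2061 kg

LOI loss = 239.1 kg; glass = 2061 kg; yield = 89.61%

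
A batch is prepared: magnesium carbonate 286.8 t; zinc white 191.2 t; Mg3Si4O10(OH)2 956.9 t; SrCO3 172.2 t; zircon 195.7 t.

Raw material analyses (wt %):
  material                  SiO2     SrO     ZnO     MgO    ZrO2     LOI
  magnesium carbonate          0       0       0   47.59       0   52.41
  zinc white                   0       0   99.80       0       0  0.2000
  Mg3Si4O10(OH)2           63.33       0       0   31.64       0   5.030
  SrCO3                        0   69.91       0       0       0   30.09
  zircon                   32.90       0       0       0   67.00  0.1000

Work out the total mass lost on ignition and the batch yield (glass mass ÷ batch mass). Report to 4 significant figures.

Intermediates appear rounded to four significant digits alongside each step; the whole derivation carries full float precision from first step to last. Each reported result is rounded exactly once — the derived quantities, including yield, totals, LOI, net glass mass, the five compositions, are rebuilt from the batch weights at 1552 t of glass at full precision, as given in the question or the answer.
Loss on ignition, line by line:
  magnesium carbonate: 286.8 × 0.5241 = 150.3 t
  zinc white: 191.2 × 0.002000 = 0.3824 t
  Mg3Si4O10(OH)2: 956.9 × 0.05030 = 48.13 t
  SrCO3: 172.2 × 0.3009 = 51.81 t
  zircon: 195.7 × 0.001000 = 0.1957 t
Total LOI = 250.8 t
Glass = batch − LOI = 1803 − 250.8 = 1552 t

LOI loss = 250.8 t; glass = 1552 t; yield = 86.09%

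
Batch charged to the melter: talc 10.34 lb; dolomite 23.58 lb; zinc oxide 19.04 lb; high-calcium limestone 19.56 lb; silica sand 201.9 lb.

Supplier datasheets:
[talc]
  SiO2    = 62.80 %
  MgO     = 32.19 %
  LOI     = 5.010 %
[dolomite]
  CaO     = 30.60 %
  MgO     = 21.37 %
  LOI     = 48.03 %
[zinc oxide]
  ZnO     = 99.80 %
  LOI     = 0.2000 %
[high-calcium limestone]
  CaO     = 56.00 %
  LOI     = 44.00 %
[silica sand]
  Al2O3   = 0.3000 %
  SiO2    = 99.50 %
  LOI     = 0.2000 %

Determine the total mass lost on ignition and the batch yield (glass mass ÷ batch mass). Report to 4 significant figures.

The whole derivation holds full float precision from first step to last — in-progress results are shown with 4-significant-figure rounding as written; each reported number receives exactly one rounding. Derived quantities (yield, five oxide percentages, ignition loss, the totals, net glass mass) are recomputed at full float precision from the weighed amounts per 253.5 lb of glass, exactly as printed in the problem or answer text.
Loss on ignition, line by line:
  talc: 10.34 × 0.05010 = 0.5180 lb
  dolomite: 23.58 × 0.4803 = 11.33 lb
  zinc oxide: 19.04 × 0.002000 = 0.03808 lb
  high-calcium limestone: 19.56 × 0.4400 = 8.606 lb
  silica sand: 201.9 × 0.002000 = 0.4038 lb
Total LOI = 20.89 lb
Glass = batch − LOI = 274.4 − 20.89 = 253.5 lb

LOI loss = 20.89 lb; glass = 253.5 lb; yield = 92.39%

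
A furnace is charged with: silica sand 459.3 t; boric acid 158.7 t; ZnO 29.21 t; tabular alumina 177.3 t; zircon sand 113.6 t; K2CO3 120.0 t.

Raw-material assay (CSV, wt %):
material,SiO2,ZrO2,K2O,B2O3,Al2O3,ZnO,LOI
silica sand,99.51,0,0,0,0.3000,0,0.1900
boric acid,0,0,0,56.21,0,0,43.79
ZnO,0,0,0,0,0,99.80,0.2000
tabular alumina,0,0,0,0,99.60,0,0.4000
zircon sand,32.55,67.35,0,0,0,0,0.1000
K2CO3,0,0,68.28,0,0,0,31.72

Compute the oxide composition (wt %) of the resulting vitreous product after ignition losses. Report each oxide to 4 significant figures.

Intermediates are displayed, with 4-significant-digit rounding, in the printout — all arithmetic keeps exact precision throughout; each reported value carries a single rounding — all derived quantities are re-derived in full float precision (the six compositions, yield, net glass mass, ignition loss, the totals) using the weight values at 948.8 t of glass as given in the question or the answer.
Oxide masses out of the charge:
  SiO2: 459.3·0.9951 + 113.6·0.3255 = 494.0 t
  ZrO2: 113.6·0.6735 = 76.51 t
  K2O: 120.0·0.6828 = 81.94 t
  B2O3: 158.7·0.5621 = 89.21 t
  Al2O3: 459.3·0.003000 + 177.3·0.9960 = 178.0 t
  ZnO: 29.21·0.9980 = 29.15 t
LOI: 459.3·0.001900 + 158.7·0.4379 + 29.21·0.002000 + 177.3·0.004000 + 113.6·0.001000 + 120.0·0.3172 = 109.3 t
Resulting glass, batch − LOI: 1058 − 109.3 = 948.8 t (equal to the oxide-mass sum)
wt % = oxide mass / glass mass × 100

Glass mass = 948.8 t (batch 1058 − LOI 109.3).
Composition: SiO2 52.07%, ZrO2 8.064%, K2O 8.636%, B2O3 9.402%, Al2O3 18.76%, ZnO 3.072%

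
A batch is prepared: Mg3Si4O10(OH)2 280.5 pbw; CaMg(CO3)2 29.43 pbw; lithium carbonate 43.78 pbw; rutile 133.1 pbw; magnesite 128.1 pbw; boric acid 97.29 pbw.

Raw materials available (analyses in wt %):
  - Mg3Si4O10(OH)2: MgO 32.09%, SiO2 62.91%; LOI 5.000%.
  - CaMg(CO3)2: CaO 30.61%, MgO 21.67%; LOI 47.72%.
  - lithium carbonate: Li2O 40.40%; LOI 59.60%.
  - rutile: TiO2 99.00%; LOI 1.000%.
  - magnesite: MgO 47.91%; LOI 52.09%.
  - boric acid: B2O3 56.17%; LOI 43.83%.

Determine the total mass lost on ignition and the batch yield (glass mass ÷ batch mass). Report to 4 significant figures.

Rounding to 4 significant digits applies to each mid-chain value as printed — every computation holds full float precision from start to finish; every reported figure is rounded once only — all derived quantities are computed at full precision (the yield, glass mass, totals, ignition loss, six oxide percentages) starting from the weights on 547.3 pbw of glass exactly as shown in problem or answer.
Each material's LOI contribution:
  Mg3Si4O10(OH)2: 280.5 × 0.05000 = 14.03 pbw
  CaMg(CO3)2: 29.43 × 0.4772 = 14.04 pbw
  lithium carbonate: 43.78 × 0.5960 = 26.09 pbw
  rutile: 133.1 × 0.01000 = 1.331 pbw
  magnesite: 128.1 × 0.5209 = 66.73 pbw
  boric acid: 97.29 × 0.4383 = 42.64 pbw
Total LOI = 164.9 pbw
Glass = batch − LOI = 712.2 − 164.9 = 547.3 pbw

LOI loss = 164.9 pbw; glass = 547.3 pbw; yield = 76.85%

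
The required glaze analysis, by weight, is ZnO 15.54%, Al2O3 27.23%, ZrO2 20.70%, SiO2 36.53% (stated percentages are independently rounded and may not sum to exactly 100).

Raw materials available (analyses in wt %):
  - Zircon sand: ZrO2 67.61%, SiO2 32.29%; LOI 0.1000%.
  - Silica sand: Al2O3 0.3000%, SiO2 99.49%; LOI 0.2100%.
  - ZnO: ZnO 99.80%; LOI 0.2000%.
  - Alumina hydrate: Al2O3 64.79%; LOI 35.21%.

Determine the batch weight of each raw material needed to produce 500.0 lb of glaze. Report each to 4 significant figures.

Intermediates appear rounded to 4 significant figures within the worked lines. The working math keeps full precision throughout. Each reported value includes exactly one rounding; the derived quantities are recomputed from the weighed amounts for 500.0 lb of glass at exact precision (four oxide percentages, ignition loss, glass mass, yield, totals), as quoted within either problem or answer.
Oxide mass targets, per 500.0 lb glaze:
  ZnO: 15.54% × 500.0 = 77.70 lb
  Al2O3: 27.23% × 500.0 = 136.2 lb
  ZrO2: 20.70% × 500.0 = 103.5 lb
  SiO2: 36.53% × 500.0 = 182.6 lb
Mass-balance tally per oxide per the reported batch figures, on the stated basis (every target is met by its sum up to rounding of the answer):
  ZnO: 77.86·0.9980 = 77.70 lb (target 77.70 lb)
  Al2O3: 133.9·0.003000 + 209.5·0.6479 = 136.1 lb (target 136.2 lb)
  ZrO2: 153.1·0.6761 = 103.5 lb (target 103.5 lb)
  SiO2: 153.1·0.3229 + 133.9·0.9949 = 182.7 lb (target 182.6 lb)
The glass-mass cross-check: whole batch net of LOI = 500.0 lb (the targets, summed, come to 500.0 lb; with the basis standing at 500.0 lb — deltas are rounding alone).
Summing the batch: Σ batch = 574.4 lb; Σ batch·LOI gives LOI loss = 74.35 lb; as yield: glass ÷ batch → 87.05%.

Batch per 500.0 lb glaze:
  Zircon sand: 153.1 lb
  Silica sand: 133.9 lb
  ZnO: 77.86 lb
  Alumina hydrate: 209.5 lb
Total batch = 574.4 lb; LOI loss = 74.35 lb; yield = 87.05%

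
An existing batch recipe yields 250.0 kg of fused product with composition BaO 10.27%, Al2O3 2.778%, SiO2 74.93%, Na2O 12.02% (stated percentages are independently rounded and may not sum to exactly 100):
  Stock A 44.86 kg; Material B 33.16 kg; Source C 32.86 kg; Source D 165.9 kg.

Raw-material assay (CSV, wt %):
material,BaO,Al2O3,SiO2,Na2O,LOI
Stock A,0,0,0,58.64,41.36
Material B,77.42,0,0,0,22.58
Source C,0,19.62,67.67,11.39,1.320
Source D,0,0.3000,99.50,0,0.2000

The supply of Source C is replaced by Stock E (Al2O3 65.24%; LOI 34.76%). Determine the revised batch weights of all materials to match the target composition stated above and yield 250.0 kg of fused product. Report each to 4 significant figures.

Full float precision is carried through every step — the intermediate values are shown (rounded to four significant figures) at each printed step; a single rounding finalizes every reported value; derived quantities (ignition loss, the four compositions, the yield, net glass mass, the totals) are carried from the batch weights at 250.0 kg of glass at exact precision, precisely as stated by the problem or answer text.
Oxide-by-oxide targets in 250.0 kg fused product:
  BaO: 10.27% × 250.0 = 25.68 kg
  Al2O3: 2.778% × 250.0 = 6.945 kg
  SiO2: 74.93% × 250.0 = 187.3 kg
  Na2O: 12.02% × 250.0 = 30.05 kg
Mass-balance tally per oxide given the weights on record, against the basis in use (every target is met by its sum net of answer rounding effects):
  BaO: 33.16·0.7742 = 25.67 kg (target 25.68 kg)
  Al2O3: 9.780·0.6524 + 188.3·0.003000 = 6.945 kg (target 6.945 kg)
  SiO2: 188.3·0.9950 = 187.4 kg (target 187.3 kg)
  Na2O: 51.24·0.5864 = 30.05 kg (target 30.05 kg)
Glass-mass closure: Σ batch − LOI loss = 250.0 kg (the targets, summed, come to 250.0 kg; versus the stated basis of 250.0 kg — any gap is answer rounding).
Whole-batch sum: Σ batch = 282.5 kg; the LOI term Σ batch·LOI equals 32.46 kg; the yield ratio, glass ÷ batch: 88.51%.

Revised batch per 250.0 kg fused product:
  Stock A: 51.24 kg
  Material B: 33.16 kg
  Stock E: 9.780 kg
  Source D: 188.3 kg
Total batch = 282.5 kg; LOI loss = 32.46 kg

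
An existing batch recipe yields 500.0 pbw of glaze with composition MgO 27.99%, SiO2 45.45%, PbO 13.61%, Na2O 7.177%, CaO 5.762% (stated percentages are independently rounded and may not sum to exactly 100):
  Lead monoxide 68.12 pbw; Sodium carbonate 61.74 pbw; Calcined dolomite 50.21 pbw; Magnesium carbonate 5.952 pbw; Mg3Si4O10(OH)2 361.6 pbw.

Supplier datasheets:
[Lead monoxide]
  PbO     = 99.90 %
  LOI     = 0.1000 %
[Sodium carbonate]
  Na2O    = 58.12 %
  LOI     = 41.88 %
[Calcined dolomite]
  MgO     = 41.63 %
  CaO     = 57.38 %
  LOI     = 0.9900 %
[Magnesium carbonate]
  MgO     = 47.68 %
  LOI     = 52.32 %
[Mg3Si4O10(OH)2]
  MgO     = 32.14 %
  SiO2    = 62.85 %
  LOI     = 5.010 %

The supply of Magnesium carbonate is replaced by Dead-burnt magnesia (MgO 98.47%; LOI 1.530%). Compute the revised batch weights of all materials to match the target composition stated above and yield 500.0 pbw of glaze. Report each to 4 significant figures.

Revised batch per 500.0 pbw glaze:
  Lead monoxide: 68.12 pbw
  Sodium carbonate: 61.74 pbw
  Calcined dolomite: 50.21 pbw
  Dead-burnt magnesia: 2.882 pbw
  Mg3Si4O10(OH)2: 361.6 pbw
Total batch = 544.6 pbw; LOI loss = 44.58 pbw

In-progress results are displayed rounded off to 4 significant figures as written; the whole derivation maintains exact precision at every stage. Each reported figure sees exactly one rounding. The derived quantities (the five compositions, yield, glass mass, ignition loss, totals) are re-derived at exact precision starting from the weights for 500.0 pbw of glass as set out in either problem or answer.
Per-oxide target masses for 500.0 pbw glaze:
  MgO: 27.99% × 500.0 = 140.0 pbw
  SiO2: 45.45% × 500.0 = 227.2 pbw
  PbO: 13.61% × 500.0 = 68.05 pbw
  Na2O: 7.177% × 500.0 = 35.88 pbw
  CaO: 5.762% × 500.0 = 28.81 pbw
A balance pass over the oxides, working from each reported weight, per the basis as stated (target by target, the sums agree exact up to rounding of places):
  MgO: 50.21·0.4163 + 2.882·0.9847 + 361.6·0.3214 = 140.0 pbw (target 140.0 pbw)
  SiO2: 361.6·0.6285 = 227.3 pbw (target 227.2 pbw)
  PbO: 68.12·0.9990 = 68.05 pbw (target 68.05 pbw)
  Na2O: 61.74·0.5812 = 35.88 pbw (target 35.88 pbw)
  CaO: 50.21·0.5738 = 28.81 pbw (target 28.81 pbw)
Glass-mass closure: net batch after ignition = 500.0 pbw (summing oxide targets gives 499.9 pbw; the stated basis being 500.0 pbw — any gap is answer rounding).
Whole-batch sum: Σ batch = 544.6 pbw; LOI loss = Σ batch·LOI = 44.58 pbw; the yield ratio, glass ÷ batch: 91.81%.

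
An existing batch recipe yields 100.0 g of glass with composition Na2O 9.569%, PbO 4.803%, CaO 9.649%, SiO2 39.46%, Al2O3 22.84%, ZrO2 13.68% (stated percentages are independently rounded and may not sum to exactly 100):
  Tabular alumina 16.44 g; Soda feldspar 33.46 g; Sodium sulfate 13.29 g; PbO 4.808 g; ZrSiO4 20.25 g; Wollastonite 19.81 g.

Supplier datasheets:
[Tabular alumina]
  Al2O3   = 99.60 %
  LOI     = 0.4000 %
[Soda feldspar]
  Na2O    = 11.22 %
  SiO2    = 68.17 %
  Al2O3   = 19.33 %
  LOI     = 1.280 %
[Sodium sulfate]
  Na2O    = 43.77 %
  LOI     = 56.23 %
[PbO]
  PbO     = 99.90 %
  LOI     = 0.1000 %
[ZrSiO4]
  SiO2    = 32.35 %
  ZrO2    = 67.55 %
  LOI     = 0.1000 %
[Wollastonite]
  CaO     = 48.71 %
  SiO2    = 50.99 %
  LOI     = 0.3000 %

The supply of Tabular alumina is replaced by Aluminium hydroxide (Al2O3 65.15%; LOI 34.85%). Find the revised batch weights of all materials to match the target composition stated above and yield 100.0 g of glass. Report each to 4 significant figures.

Working values are displayed (rounded to 4 significant digits) across the worked steps. The working math runs at full float precision from first step to last — a single rounding completes every reported number. The derived quantities (six oxide percentages, ignition loss, yield, the totals, glass mass) are re-derived at full float precision starting from the weights for 100.0 g of glass as they appear in either problem or answer.
Oxide-by-oxide targets in 100.0 g glass:
  Na2O: 9.569% × 100.0 = 9.569 g
  PbO: 4.803% × 100.0 = 4.803 g
  CaO: 9.649% × 100.0 = 9.649 g
  SiO2: 39.46% × 100.0 = 39.46 g
  Al2O3: 22.84% × 100.0 = 22.84 g
  ZrO2: 13.68% × 100.0 = 13.68 g
Per-oxide balance check given the weights on record, at the basis given (oxide sums agree with the targets once rounding is allowed for):
  Na2O: 33.46·0.1122 + 13.29·0.4377 = 9.571 g (target 9.569 g)
  PbO: 4.808·0.9990 = 4.803 g (target 4.803 g)
  CaO: 19.81·0.4871 = 9.649 g (target 9.649 g)
  SiO2: 33.46·0.6817 + 20.25·0.3235 + 19.81·0.5099 = 39.46 g (target 39.46 g)
  Al2O3: 25.13·0.6515 + 33.46·0.1933 = 22.84 g (target 22.84 g)
  ZrO2: 20.25·0.6755 = 13.68 g (target 13.68 g)
Glass-mass bookkeeping: total charge less LOI = 100.0 g (oxide target masses add up to 100.0 g; with the basis standing at 100.0 g — deltas are rounding alone).
Batch grand total — Σ batch = 116.7 g; ignition loss, Σ(batch × LOI) = 16.74 g; yield = glass ÷ total batch = 85.66%.

Revised batch per 100.0 g glass:
  Aluminium hydroxide: 25.13 g
  Soda feldspar: 33.46 g
  Sodium sulfate: 13.29 g
  PbO: 4.808 g
  ZrSiO4: 20.25 g
  Wollastonite: 19.81 g
Total batch = 116.7 g; LOI loss = 16.74 g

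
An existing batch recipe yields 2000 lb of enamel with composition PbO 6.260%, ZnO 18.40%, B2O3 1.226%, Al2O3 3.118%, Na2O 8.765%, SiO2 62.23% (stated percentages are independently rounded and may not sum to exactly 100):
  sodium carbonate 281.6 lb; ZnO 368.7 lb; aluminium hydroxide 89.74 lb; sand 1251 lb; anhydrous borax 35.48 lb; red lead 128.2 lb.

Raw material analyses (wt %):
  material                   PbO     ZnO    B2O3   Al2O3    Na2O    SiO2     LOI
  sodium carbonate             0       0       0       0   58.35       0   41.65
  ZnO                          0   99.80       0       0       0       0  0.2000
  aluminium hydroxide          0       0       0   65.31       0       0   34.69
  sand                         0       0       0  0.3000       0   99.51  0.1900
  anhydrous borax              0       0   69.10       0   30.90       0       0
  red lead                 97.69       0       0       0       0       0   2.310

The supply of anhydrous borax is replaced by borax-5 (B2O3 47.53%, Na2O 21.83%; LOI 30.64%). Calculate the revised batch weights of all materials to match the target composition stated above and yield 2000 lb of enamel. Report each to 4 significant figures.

Revised batch per 2000 lb enamel:
  sodium carbonate: 281.1 lb
  ZnO: 368.7 lb
  aluminium hydroxide: 89.74 lb
  sand: 1251 lb
  borax-5: 51.59 lb
  red lead: 128.2 lb
Total batch = 2170 lb; LOI loss = 170.1 lb

Each numeric step keeps full float precision throughout — intermediates are shown, rounded to four significant figures, at each printed step — every reported value takes a single rounding; the derived quantities, which include the six compositions, yield, LOI, glass mass, totals, are rebuilt at full precision, as they appear in either problem or answer, starting from the weights per 2000 lb of glass.
Target masses of each oxide per 2000 lb enamel:
  PbO: 6.260% × 2000 = 125.2 lb
  ZnO: 18.40% × 2000 = 368.0 lb
  B2O3: 1.226% × 2000 = 24.52 lb
  Al2O3: 3.118% × 2000 = 62.36 lb
  Na2O: 8.765% × 2000 = 175.3 lb
  SiO2: 62.23% × 2000 = 1245 lb
Mass-balance tally per oxide from the weights as reported, on the stated basis (summed amounts equal target values once rounding is allowed for):
  PbO: 128.2·0.9769 = 125.2 lb (target 125.2 lb)
  ZnO: 368.7·0.9980 = 368.0 lb (target 368.0 lb)
  B2O3: 51.59·0.4753 = 24.52 lb (target 24.52 lb)
  Al2O3: 89.74·0.6531 + 1251·0.003000 = 62.36 lb (target 62.36 lb)
  Na2O: 281.1·0.5835 + 51.59·0.2183 = 175.3 lb (target 175.3 lb)
  SiO2: 1251·0.9951 = 1245 lb (target 1245 lb)
Auditing the glass mass value: Σ batch − LOI loss = 2000 lb (per-oxide target masses sum to 2000 lb; with the basis standing at 2000 lb — any gap is answer rounding).
Whole-batch sum: Σ batch = 2170 lb; LOI removed, Σ of batch·LOI: 170.1 lb; yield, glass over the total, = 92.16%.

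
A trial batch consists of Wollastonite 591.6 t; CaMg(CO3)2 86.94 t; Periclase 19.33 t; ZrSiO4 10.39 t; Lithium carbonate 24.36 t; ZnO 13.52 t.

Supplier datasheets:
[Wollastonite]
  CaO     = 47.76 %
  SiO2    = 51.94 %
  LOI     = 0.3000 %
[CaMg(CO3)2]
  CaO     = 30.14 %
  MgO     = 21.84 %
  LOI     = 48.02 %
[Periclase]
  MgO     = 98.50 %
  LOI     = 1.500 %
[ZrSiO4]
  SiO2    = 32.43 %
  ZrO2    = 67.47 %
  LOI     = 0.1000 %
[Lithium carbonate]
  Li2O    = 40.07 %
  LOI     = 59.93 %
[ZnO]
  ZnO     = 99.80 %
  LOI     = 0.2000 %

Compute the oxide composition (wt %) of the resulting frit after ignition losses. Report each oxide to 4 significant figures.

Full precision is held from first step to last. Intermediates are printed, with 4-significant-figure rounding, alongside each step — every reported figure takes just one rounding — the derived quantities, which include the totals, the yield, LOI, the six compositions, net glass mass, are carried in exact precision, as they appear in either problem or answer, starting from the weights on 687.7 t of glass.
Per-oxide mass from batch:
  ZnO: 13.52·0.9980 = 13.49 t
  CaO: 591.6·0.4776 + 86.94·0.3014 = 308.8 t
  SiO2: 591.6·0.5194 + 10.39·0.3243 = 310.6 t
  Li2O: 24.36·0.4007 = 9.761 t
  ZrO2: 10.39·0.6747 = 7.010 t
  MgO: 86.94·0.2184 + 19.33·0.9850 = 38.03 t
LOI: 591.6·0.003000 + 86.94·0.4802 + 19.33·0.01500 + 10.39·0.001000 + 24.36·0.5993 + 13.52·0.002000 = 58.45 t
The glass mass, total less LOI, = 746.1 − 58.45 = 687.7 t (= Σ oxide masses)
wt %: oxide over glass, times 100

Glass mass = 687.7 t (batch 746.1 − LOI 58.45).
Composition: ZnO 1.962%, CaO 44.90%, SiO2 45.17%, Li2O 1.419%, ZrO2 1.019%, MgO 5.530%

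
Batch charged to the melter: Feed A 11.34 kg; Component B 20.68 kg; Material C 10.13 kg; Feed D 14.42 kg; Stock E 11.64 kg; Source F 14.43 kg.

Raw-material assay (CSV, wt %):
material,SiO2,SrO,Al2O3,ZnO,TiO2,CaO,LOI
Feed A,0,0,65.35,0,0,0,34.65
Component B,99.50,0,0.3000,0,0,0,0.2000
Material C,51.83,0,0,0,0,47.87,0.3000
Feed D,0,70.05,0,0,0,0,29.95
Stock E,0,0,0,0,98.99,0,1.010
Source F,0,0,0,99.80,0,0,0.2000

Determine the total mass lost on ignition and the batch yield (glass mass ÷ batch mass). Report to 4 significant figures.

Values along the way appear rounded to 4 significant digits in the working. All internal work runs at exact precision from first step to last; every reported value takes a single rounding; the derived quantities, which include ignition loss, the totals, the six compositions, net glass mass, the yield, are rebuilt in full float precision, as given in the question or the answer, starting from the weights on 74.17 kg of glass.
Ignition loss by material:
  Feed A: 11.34 × 0.3465 = 3.929 kg
  Component B: 20.68 × 0.002000 = 0.04136 kg
  Material C: 10.13 × 0.003000 = 0.03039 kg
  Feed D: 14.42 × 0.2995 = 4.319 kg
  Stock E: 11.64 × 0.01010 = 0.1176 kg
  Source F: 14.43 × 0.002000 = 0.02886 kg
Total LOI = 8.466 kg
Glass = batch − LOI = 82.64 − 8.466 = 74.17 kg

LOI loss = 8.466 kg; glass = 74.17 kg; yield = 89.76%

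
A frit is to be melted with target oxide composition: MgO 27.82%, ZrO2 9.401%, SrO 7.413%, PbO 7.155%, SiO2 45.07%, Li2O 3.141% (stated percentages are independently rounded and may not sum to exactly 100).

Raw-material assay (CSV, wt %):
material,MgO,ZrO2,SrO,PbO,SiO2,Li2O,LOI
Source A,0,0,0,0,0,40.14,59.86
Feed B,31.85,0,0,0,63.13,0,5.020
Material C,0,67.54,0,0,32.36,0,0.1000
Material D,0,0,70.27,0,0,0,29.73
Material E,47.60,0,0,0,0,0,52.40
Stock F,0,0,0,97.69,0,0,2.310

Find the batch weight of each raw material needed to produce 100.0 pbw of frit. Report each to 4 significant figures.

Each numeric step runs at full float precision all the way through — values along the way appear (rounded to four significant figures) within the worked lines; a single rounding completes every reported number. The derived quantities are computed at full float precision (the totals, LOI, glass mass, the yield, the six compositions) starting from the weights at 100.0 pbw of glass, precisely as stated by either problem or answer.
Target masses of each oxide per 100.0 pbw frit:
  MgO: 27.82% × 100.0 = 27.82 pbw
  ZrO2: 9.401% × 100.0 = 9.401 pbw
  SrO: 7.413% × 100.0 = 7.413 pbw
  PbO: 7.155% × 100.0 = 7.155 pbw
  SiO2: 45.07% × 100.0 = 45.07 pbw
  Li2O: 3.141% × 100.0 = 3.141 pbw
Verifying the oxide balance with the batch weights as given, relative to the basis at hand (delivered sums recover each target modulo rounding of the values):
  MgO: 64.26·0.3185 + 15.45·0.4760 = 27.82 pbw (target 27.82 pbw)
  ZrO2: 13.92·0.6754 = 9.402 pbw (target 9.401 pbw)
  SrO: 10.55·0.7027 = 7.413 pbw (target 7.413 pbw)
  PbO: 7.324·0.9769 = 7.155 pbw (target 7.155 pbw)
  SiO2: 64.26·0.6313 + 13.92·0.3236 = 45.07 pbw (target 45.07 pbw)
  Li2O: 7.825·0.4014 = 3.141 pbw (target 3.141 pbw)
Glass mass check: total batch − LOI = 100.0 pbw (oxide target masses add up to 100.0 pbw; basis as stated: 100.0 pbw — a pure rounding effect).
Batch grand total — Σ batch = 119.3 pbw; loss to ignition Σ batch·LOI = 19.33 pbw; as yield: glass ÷ batch → 83.81%.

Batch per 100.0 pbw frit:
  Source A: 7.825 pbw
  Feed B: 64.26 pbw
  Material C: 13.92 pbw
  Material D: 10.55 pbw
  Material E: 15.45 pbw
  Stock F: 7.324 pbw
Total batch = 119.3 pbw; LOI loss = 19.33 pbw; yield = 83.81%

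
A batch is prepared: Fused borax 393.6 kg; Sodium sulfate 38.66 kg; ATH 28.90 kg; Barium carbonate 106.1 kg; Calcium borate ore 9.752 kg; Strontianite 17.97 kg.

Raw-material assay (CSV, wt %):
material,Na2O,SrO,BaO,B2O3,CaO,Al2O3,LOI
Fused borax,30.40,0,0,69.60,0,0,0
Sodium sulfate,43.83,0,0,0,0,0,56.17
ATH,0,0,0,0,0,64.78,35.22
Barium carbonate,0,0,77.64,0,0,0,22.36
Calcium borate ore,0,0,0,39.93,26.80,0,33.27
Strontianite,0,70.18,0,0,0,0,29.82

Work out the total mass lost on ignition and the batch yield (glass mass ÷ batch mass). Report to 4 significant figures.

LOI loss = 64.22 kg; glass = 530.8 kg; yield = 89.21%

All arithmetic runs at full float precision end to end. Mid-chain values are displayed, rounded to 4 significant digits, between the steps. Exactly one rounding is applied to every reported value. All derived quantities are re-derived starting from the weights per 530.8 kg of glass at exact precision (net glass mass, the six compositions, the yield, totals, ignition loss) exactly as shown in the problem or answer text.
LOI of each material in turn:
  Fused borax: 393.6 × 0 = 0 kg
  Sodium sulfate: 38.66 × 0.5617 = 21.72 kg
  ATH: 28.90 × 0.3522 = 10.18 kg
  Barium carbonate: 106.1 × 0.2236 = 23.72 kg
  Calcium borate ore: 9.752 × 0.3327 = 3.244 kg
  Strontianite: 17.97 × 0.2982 = 5.359 kg
Total LOI = 64.22 kg
Glass = batch − LOI = 595.0 − 64.22 = 530.8 kg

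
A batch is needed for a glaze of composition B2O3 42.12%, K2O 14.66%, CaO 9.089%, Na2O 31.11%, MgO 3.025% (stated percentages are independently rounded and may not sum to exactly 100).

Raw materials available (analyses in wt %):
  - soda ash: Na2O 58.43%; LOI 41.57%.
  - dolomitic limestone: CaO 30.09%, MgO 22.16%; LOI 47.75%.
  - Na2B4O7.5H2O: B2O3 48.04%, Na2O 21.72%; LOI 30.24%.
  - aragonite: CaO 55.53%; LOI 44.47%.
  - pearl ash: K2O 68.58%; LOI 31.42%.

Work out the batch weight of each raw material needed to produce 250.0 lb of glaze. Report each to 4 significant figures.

Batch per 250.0 lb glaze:
  soda ash: 51.63 lb
  dolomitic limestone: 34.13 lb
  Na2B4O7.5H2O: 219.2 lb
  aragonite: 22.43 lb
  pearl ash: 53.44 lb
Total batch = 380.8 lb; LOI loss = 130.8 lb; yield = 65.65%

The working math carries exact precision from start to finish; mid-chain values are printed, rounded to four significant digits, on the page; exactly one rounding goes into each reported number. All derived quantities, which include glass mass, the five compositions, the totals, LOI, the yield, are computed in full float precision, as written in the problem or answer text, from the batch weights on 250.0 lb of glass.
Target oxide masses per 250.0 lb glaze:
  B2O3: 42.12% × 250.0 = 105.3 lb
  K2O: 14.66% × 250.0 = 36.65 lb
  CaO: 9.089% × 250.0 = 22.72 lb
  Na2O: 31.11% × 250.0 = 77.78 lb
  MgO: 3.025% × 250.0 = 7.562 lb
Mass-balance tally per oxide per the reported batch figures, on the stated basis (oxide sums agree with the targets net of answer rounding effects):
  B2O3: 219.2·0.4804 = 105.3 lb (target 105.3 lb)
  K2O: 53.44·0.6858 = 36.65 lb (target 36.65 lb)
  CaO: 34.13·0.3009 + 22.43·0.5553 = 22.73 lb (target 22.72 lb)
  Na2O: 51.63·0.5843 + 219.2·0.2172 = 77.78 lb (target 77.78 lb)
  MgO: 34.13·0.2216 = 7.563 lb (target 7.562 lb)
Mass balance on the glass: net batch after ignition = 250.0 lb (summing oxide targets gives 250.0 lb; against the stated basis, 250.0 lb — any gap is answer rounding).
Total batch = Σ batch = 380.8 lb; Σ batch·LOI gives LOI loss = 130.8 lb; yield = glass ÷ total batch = 65.65%.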